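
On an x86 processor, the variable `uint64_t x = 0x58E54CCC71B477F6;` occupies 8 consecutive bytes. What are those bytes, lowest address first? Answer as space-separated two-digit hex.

F6 77 B4 71 CC 4C E5 58

Split into bytes (most-significant first): 58 E5 4C CC 71 B4 77 F6.
Little-endian stores the least-significant byte at the lowest address.
So at ascending addresses the bytes are F6 77 B4 71 CC 4C E5 58.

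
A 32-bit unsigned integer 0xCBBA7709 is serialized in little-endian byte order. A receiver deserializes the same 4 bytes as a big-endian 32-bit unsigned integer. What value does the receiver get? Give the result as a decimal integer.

Stored little-endian, the bytes at ascending addresses are 09 77 BA CB.
Read back as big-endian, the last byte is least significant, giving 0x0977BACB.
0x0977BACB = 158841547.

158841547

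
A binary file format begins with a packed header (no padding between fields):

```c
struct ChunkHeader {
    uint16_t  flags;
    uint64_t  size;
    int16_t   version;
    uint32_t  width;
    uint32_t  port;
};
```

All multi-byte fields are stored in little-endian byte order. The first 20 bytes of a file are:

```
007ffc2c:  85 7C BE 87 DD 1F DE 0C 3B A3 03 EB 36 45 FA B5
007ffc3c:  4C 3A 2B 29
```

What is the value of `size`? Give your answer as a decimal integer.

11762008999965067198

`size` follows `flags` (2 bytes), so it starts at byte offset 2 and occupies 8 bytes.
Bytes at offsets 2..9: BE 87 DD 1F DE 0C 3B A3.
In little-endian order the low byte comes first in memory.
Reassemble most-significant byte first: A3 3B 0C DE 1F DD 87 BE → 0xA33B0CDE1FDD87BE.
0xA33B0CDE1FDD87BE = 11762008999965067198.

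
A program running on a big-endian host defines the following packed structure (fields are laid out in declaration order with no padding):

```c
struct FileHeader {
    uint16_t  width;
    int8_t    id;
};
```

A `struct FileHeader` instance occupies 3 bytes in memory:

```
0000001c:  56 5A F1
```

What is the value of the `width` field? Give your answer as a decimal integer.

22106

`width` is the first field, at byte offset 0, occupying 2 bytes.
Bytes at offsets 0..1: 56 5A.
Big-endian: lowest address holds the most-significant byte.
The bytes are already most-significant first: 0x565A.
0x565A = 22106.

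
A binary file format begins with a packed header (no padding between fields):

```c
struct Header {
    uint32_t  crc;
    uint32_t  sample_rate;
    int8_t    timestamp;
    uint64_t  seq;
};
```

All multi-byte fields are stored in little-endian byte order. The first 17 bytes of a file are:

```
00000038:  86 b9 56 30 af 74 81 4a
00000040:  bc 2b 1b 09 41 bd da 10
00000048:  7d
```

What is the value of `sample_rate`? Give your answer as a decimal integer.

1249997999

`sample_rate` follows `crc` (4 bytes), so it starts at byte offset 4 and occupies 4 bytes.
Bytes at offsets 4..7: AF 74 81 4A.
In little-endian order the low byte comes first in memory.
Reassemble most-significant byte first: 4A 81 74 AF → 0x4A8174AF.
0x4A8174AF = 1249997999.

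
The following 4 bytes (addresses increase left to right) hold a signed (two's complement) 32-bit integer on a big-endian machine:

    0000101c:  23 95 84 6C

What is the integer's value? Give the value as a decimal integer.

In big-endian order the high byte comes first in memory.
The bytes are already most-significant first: 0x2395846C.
0x2395846C = 597001324.

597001324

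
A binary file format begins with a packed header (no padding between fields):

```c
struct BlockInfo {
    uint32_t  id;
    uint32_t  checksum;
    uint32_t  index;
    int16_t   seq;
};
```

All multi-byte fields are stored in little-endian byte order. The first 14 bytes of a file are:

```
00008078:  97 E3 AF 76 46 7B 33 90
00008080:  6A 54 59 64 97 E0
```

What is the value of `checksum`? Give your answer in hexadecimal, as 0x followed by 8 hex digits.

`checksum` follows `id` (4 bytes), so it starts at byte offset 4 and occupies 4 bytes.
Bytes at offsets 4..7: 46 7B 33 90.
In little-endian order the low byte comes first in memory.
Reassemble most-significant byte first: 90 33 7B 46 → 0x90337B46.

0x90337B46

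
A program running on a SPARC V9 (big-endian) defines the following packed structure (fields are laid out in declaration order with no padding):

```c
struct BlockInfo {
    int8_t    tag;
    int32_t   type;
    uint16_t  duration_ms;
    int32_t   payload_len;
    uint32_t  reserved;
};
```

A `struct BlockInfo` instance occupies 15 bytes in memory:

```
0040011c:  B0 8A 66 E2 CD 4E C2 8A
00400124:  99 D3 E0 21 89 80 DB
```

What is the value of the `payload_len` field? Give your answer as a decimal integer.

`payload_len` follows `tag` (1 B), `type` (4 B), `duration_ms` (2 B), so it starts at offset 1 + 4 + 2 = 7 and occupies 4 bytes.
Bytes at offsets 7..10: 8A 99 D3 E0.
In big-endian order the high byte comes first in memory.
The bytes are already most-significant first: 0x8A99D3E0.
Top bit is set, so as a signed 32-bit value this is 0x8A99D3E0 − 2^32 = -1969630240.

-1969630240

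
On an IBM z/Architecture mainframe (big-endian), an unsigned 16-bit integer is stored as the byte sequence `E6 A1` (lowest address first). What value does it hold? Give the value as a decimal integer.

Big-endian: lowest address holds the most-significant byte.
The bytes are already most-significant first: 0xE6A1.
0xE6A1 = 59041.

59041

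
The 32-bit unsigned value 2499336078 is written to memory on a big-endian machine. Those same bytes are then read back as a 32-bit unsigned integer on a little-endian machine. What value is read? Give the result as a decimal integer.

2499336078 in 32-bit hexadecimal is 0x94F8D78E.
Stored big-endian, the bytes at ascending addresses are 94 F8 D7 8E.
Read back as little-endian, the first byte is least significant, giving 0x8ED7F894.
0x8ED7F894 = 2396518548.

2396518548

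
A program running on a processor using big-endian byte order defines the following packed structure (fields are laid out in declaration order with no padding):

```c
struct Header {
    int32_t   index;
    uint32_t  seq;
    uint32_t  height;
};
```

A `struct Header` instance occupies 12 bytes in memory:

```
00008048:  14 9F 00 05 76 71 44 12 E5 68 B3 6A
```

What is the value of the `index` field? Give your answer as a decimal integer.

345964549

`index` is the first field, at byte offset 0, occupying 4 bytes.
Bytes at offsets 0..3: 14 9F 00 05.
Big-endian: lowest address holds the most-significant byte.
The bytes are already most-significant first: 0x149F0005.
0x149F0005 = 345964549.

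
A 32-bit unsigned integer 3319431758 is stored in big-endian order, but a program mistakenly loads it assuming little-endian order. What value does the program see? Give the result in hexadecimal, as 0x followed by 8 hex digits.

0x4E82DAC5

3319431758 in 32-bit hexadecimal is 0xC5DA824E.
Stored big-endian, the bytes at ascending addresses are C5 DA 82 4E.
Read back as little-endian, the first byte is least significant, giving 0x4E82DAC5.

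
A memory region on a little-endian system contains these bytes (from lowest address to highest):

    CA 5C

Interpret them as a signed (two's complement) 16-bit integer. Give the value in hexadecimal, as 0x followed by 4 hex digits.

Little-endian stores the least-significant byte at the lowest address.
Reassemble most-significant byte first: 5C CA → 0x5CCA.

0x5CCA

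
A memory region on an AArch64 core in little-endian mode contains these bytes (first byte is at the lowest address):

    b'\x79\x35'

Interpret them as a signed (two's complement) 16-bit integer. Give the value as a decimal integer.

Little-endian: lowest address holds the least-significant byte.
Reassemble most-significant byte first: 35 79 → 0x3579.
0x3579 = 13689.

13689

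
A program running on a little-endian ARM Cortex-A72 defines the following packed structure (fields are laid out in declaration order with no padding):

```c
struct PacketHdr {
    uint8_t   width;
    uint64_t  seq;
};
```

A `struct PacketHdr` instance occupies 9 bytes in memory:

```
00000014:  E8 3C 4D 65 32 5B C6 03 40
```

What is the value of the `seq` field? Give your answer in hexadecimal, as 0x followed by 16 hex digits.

0x4003C65B32654D3C

`seq` follows `width` (1 byte), so it starts at byte offset 1 and occupies 8 bytes.
Bytes at offsets 1..8: 3C 4D 65 32 5B C6 03 40.
Little-endian: lowest address holds the least-significant byte.
Reassemble most-significant byte first: 40 03 C6 5B 32 65 4D 3C → 0x4003C65B32654D3C.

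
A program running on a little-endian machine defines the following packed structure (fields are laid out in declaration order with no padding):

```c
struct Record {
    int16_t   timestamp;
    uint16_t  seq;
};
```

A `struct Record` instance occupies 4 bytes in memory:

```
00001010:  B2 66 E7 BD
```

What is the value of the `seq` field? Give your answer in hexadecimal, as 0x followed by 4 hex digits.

`seq` follows `timestamp` (2 bytes), so it starts at byte offset 2 and occupies 2 bytes.
Bytes at offsets 2..3: E7 BD.
In little-endian order the low byte comes first in memory.
Reassemble most-significant byte first: BD E7 → 0xBDE7.

0xBDE7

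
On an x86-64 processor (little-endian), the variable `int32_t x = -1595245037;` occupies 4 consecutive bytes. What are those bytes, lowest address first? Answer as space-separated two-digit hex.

Two's complement of -1595245037 in 32 bits: 1595245037 = 0x5F1581ED; invert → 0xA0EA7E12; add 1 → 0xA0EA7E13.
Split into bytes (most-significant first): A0 EA 7E 13.
In little-endian order the low byte comes first in memory.
So at ascending addresses the bytes are 13 7E EA A0.

13 7E EA A0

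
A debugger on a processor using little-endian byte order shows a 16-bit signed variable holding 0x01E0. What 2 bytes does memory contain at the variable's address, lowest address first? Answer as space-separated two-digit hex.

E0 01

Split into bytes (most-significant first): 01 E0.
Little-endian stores the least-significant byte at the lowest address.
So at ascending addresses the bytes are E0 01.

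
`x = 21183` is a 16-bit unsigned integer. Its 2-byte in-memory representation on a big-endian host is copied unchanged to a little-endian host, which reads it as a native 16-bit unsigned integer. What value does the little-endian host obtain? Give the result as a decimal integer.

48978

21183 in 16-bit hexadecimal is 0x52BF.
Stored big-endian, the bytes at ascending addresses are 52 BF.
Read back as little-endian, the first byte is least significant, giving 0xBF52.
0xBF52 = 48978.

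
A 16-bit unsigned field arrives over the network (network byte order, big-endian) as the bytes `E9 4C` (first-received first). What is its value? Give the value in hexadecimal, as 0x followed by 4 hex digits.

Big-endian stores the most-significant byte at the lowest address.
The bytes are already most-significant first: 0xE94C.

0xE94C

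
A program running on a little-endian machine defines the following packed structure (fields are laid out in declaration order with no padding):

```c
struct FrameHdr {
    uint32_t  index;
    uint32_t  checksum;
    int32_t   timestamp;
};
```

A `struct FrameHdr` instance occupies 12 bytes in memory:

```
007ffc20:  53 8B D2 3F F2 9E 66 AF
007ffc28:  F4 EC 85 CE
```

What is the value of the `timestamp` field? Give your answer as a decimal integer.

`timestamp` follows `index` (4 B), `checksum` (4 B), so it starts at offset 4 + 4 = 8 and occupies 4 bytes.
Bytes at offsets 8..11: F4 EC 85 CE.
Little-endian: lowest address holds the least-significant byte.
Reassemble most-significant byte first: CE 85 EC F4 → 0xCE85ECF4.
Top bit is set, so as a signed 32-bit value this is 0xCE85ECF4 − 2^32 = -830083852.

-830083852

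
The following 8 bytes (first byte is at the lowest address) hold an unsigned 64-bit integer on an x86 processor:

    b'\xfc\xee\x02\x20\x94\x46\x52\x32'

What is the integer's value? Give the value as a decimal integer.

Little-endian: lowest address holds the least-significant byte.
Reassemble most-significant byte first: 32 52 46 94 20 02 EE FC → 0x325246942002EEFC.
0x325246942002EEFC = 3626038251992837884.

3626038251992837884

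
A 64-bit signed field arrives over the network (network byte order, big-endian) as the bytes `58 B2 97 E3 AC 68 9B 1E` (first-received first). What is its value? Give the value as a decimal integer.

6391337825298062110

Big-endian: lowest address holds the most-significant byte.
The bytes are already most-significant first: 0x58B297E3AC689B1E.
0x58B297E3AC689B1E = 6391337825298062110.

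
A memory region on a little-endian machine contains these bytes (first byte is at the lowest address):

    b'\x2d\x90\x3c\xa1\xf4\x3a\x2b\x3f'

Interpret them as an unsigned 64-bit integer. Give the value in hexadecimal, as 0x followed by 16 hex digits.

Little-endian: lowest address holds the least-significant byte.
Reassemble most-significant byte first: 3F 2B 3A F4 A1 3C 90 2D → 0x3F2B3AF4A13C902D.

0x3F2B3AF4A13C902D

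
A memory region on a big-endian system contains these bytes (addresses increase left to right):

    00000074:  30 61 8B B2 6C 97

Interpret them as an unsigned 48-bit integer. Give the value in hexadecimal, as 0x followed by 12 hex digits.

Big-endian stores the most-significant byte at the lowest address.
The bytes are already most-significant first: 0x30618BB26C97.

0x30618BB26C97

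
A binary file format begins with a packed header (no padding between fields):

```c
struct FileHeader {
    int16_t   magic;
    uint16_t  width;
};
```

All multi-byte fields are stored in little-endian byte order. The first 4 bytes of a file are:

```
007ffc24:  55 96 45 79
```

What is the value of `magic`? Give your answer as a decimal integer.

-27051

`magic` is the first field, at byte offset 0, occupying 2 bytes.
Bytes at offsets 0..1: 55 96.
Little-endian: lowest address holds the least-significant byte.
Reassemble most-significant byte first: 96 55 → 0x9655.
Top bit is set, so as a signed 16-bit value this is 0x9655 − 2^16 = -27051.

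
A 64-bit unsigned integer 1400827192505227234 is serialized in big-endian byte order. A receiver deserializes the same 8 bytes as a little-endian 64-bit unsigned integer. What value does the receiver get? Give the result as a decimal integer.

1400827192505227234 in 64-bit hexadecimal is 0x1370BCE8E0FB57E2.
Stored big-endian, the bytes at ascending addresses are 13 70 BC E8 E0 FB 57 E2.
Read back as little-endian, the first byte is least significant, giving 0xE257FBE0E8BC7013.
0xE257FBE0E8BC7013 = 16309781518941450259.

16309781518941450259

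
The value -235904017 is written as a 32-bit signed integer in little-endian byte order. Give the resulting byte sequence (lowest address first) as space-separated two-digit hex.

Two's complement of -235904017 in 32 bits: 235904017 = 0x0E0F9C11; invert → 0xF1F063EE; add 1 → 0xF1F063EF.
Split into bytes (most-significant first): F1 F0 63 EF.
In little-endian order the low byte comes first in memory.
So at ascending addresses the bytes are EF 63 F0 F1.

EF 63 F0 F1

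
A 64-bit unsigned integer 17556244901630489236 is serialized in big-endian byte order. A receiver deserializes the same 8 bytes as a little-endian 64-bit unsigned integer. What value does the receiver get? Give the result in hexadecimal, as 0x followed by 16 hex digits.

17556244901630489236 in 64-bit hexadecimal is 0xF3A44FB89772B294.
Stored big-endian, the bytes at ascending addresses are F3 A4 4F B8 97 72 B2 94.
Read back as little-endian, the first byte is least significant, giving 0x94B27297B84FA4F3.

0x94B27297B84FA4F3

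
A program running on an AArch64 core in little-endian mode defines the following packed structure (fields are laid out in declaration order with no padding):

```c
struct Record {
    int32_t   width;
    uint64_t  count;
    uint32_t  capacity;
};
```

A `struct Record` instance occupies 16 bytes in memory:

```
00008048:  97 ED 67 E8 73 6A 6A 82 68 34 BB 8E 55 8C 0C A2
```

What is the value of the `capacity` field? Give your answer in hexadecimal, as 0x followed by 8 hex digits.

0xA20C8C55

`capacity` follows `width` (4 B), `count` (8 B), so it starts at offset 4 + 8 = 12 and occupies 4 bytes.
Bytes at offsets 12..15: 55 8C 0C A2.
In little-endian order the low byte comes first in memory.
Reassemble most-significant byte first: A2 0C 8C 55 → 0xA20C8C55.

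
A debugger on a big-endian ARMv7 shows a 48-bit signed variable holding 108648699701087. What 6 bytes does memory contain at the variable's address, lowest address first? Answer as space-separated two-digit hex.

108648699701087 in hexadecimal, padded to 48 bits, is 0x62D0BF26A75F.
Split into bytes (most-significant first): 62 D0 BF 26 A7 5F.
Big-endian: lowest address holds the most-significant byte.
So the memory order matches the most-significant-first order: 62 D0 BF 26 A7 5F.

62 D0 BF 26 A7 5F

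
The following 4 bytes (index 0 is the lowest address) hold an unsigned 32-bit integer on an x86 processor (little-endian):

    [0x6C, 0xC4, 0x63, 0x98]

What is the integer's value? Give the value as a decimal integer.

In little-endian order the low byte comes first in memory.
Reassemble most-significant byte first: 98 63 C4 6C → 0x9863C46C.
0x9863C46C = 2556675180.

2556675180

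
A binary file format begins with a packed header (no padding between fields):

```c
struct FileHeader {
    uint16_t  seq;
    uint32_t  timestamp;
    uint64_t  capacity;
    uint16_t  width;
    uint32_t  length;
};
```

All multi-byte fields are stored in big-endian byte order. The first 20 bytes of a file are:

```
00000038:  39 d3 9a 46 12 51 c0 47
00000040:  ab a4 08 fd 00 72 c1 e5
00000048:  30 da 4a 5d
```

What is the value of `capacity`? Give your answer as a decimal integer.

`capacity` follows `seq` (2 B), `timestamp` (4 B), so it starts at offset 2 + 4 = 6 and occupies 8 bytes.
Bytes at offsets 6..13: C0 47 AB A4 08 FD 00 72.
Big-endian stores the most-significant byte at the lowest address.
The bytes are already most-significant first: 0xC047ABA408FD0072.
0xC047ABA408FD0072 = 13855231499642404978.

13855231499642404978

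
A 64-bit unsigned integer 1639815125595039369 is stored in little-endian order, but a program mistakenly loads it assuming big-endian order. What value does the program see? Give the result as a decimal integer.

1639815125595039369 in 64-bit hexadecimal is 0x16C1CB2B2A67A689.
Stored little-endian, the bytes at ascending addresses are 89 A6 67 2A 2B CB C1 16.
Read back as big-endian, the last byte is least significant, giving 0x89A6672A2BCBC116.
0x89A6672A2BCBC116 = 9918728660151157014.

9918728660151157014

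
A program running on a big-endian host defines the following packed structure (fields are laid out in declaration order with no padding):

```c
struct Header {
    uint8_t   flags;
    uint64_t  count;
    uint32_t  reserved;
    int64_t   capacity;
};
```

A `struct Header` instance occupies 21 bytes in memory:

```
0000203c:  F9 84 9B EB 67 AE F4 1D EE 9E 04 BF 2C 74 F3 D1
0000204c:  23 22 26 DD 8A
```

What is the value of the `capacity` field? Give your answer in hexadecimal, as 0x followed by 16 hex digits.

0x74F3D1232226DD8A

`capacity` follows `flags` (1 B), `count` (8 B), `reserved` (4 B), so it starts at offset 1 + 8 + 4 = 13 and occupies 8 bytes.
Bytes at offsets 13..20: 74 F3 D1 23 22 26 DD 8A.
In big-endian order the high byte comes first in memory.
The bytes are already most-significant first: 0x74F3D1232226DD8A.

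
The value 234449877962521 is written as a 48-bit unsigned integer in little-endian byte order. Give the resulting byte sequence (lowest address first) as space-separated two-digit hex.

234449877962521 in hexadecimal, padded to 48 bits, is 0xD53B1DB18F19.
Split into bytes (most-significant first): D5 3B 1D B1 8F 19.
In little-endian order the low byte comes first in memory.
So at ascending addresses the bytes are 19 8F B1 1D 3B D5.

19 8F B1 1D 3B D5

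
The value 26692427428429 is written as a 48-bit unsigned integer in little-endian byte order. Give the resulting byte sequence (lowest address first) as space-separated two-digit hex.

4D B2 A7 D0 46 18

26692427428429 in hexadecimal, padded to 48 bits, is 0x1846D0A7B24D.
Split into bytes (most-significant first): 18 46 D0 A7 B2 4D.
Little-endian: lowest address holds the least-significant byte.
So at ascending addresses the bytes are 4D B2 A7 D0 46 18.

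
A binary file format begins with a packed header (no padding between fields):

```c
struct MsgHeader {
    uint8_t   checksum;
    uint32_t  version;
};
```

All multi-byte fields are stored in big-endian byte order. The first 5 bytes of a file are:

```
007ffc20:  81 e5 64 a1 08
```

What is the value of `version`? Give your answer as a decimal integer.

3848577288

`version` follows `checksum` (1 byte), so it starts at byte offset 1 and occupies 4 bytes.
Bytes at offsets 1..4: E5 64 A1 08.
In big-endian order the high byte comes first in memory.
The bytes are already most-significant first: 0xE564A108.
0xE564A108 = 3848577288.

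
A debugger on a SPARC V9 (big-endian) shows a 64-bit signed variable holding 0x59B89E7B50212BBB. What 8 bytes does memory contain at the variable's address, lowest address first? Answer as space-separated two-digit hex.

59 B8 9E 7B 50 21 2B BB

Split into bytes (most-significant first): 59 B8 9E 7B 50 21 2B BB.
In big-endian order the high byte comes first in memory.
So the memory order matches the most-significant-first order: 59 B8 9E 7B 50 21 2B BB.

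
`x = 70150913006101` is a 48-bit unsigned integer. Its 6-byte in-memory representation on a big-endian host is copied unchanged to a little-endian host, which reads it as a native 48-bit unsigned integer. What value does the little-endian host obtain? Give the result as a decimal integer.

23202491845951

70150913006101 in 48-bit hexadecimal is 0x3FCD48401A15.
Stored big-endian, the bytes at ascending addresses are 3F CD 48 40 1A 15.
Read back as little-endian, the first byte is least significant, giving 0x151A4048CD3F.
0x151A4048CD3F = 23202491845951.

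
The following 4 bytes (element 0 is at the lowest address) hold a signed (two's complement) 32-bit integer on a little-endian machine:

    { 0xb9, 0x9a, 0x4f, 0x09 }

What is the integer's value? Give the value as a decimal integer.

156211897

Little-endian: lowest address holds the least-significant byte.
Reassemble most-significant byte first: 09 4F 9A B9 → 0x094F9AB9.
0x094F9AB9 = 156211897.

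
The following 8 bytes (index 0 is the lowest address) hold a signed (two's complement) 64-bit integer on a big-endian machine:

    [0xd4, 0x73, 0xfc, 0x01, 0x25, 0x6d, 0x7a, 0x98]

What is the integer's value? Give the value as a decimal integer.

-3137887433494005096

Big-endian stores the most-significant byte at the lowest address.
The bytes are already most-significant first: 0xD473FC01256D7A98.
Top bit is set, so as a signed 64-bit value this is 0xD473FC01256D7A98 − 2^64 = -3137887433494005096.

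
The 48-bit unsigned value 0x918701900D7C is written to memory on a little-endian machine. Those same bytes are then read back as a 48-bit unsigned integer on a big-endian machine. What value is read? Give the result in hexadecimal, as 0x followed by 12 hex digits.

Stored little-endian, the bytes at ascending addresses are 7C 0D 90 01 87 91.
Read back as big-endian, the last byte is least significant, giving 0x7C0D90018791.

0x7C0D90018791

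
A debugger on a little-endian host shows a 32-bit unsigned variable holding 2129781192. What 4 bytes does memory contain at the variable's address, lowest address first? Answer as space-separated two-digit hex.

C8 E1 F1 7E

2129781192 in hexadecimal, padded to 32 bits, is 0x7EF1E1C8.
Split into bytes (most-significant first): 7E F1 E1 C8.
In little-endian order the low byte comes first in memory.
So at ascending addresses the bytes are C8 E1 F1 7E.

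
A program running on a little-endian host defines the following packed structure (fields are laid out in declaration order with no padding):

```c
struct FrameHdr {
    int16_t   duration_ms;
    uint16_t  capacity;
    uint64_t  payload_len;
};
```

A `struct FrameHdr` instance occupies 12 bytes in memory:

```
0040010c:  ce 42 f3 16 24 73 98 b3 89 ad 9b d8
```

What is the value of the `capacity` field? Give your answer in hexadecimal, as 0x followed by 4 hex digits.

0x16F3

`capacity` follows `duration_ms` (2 bytes), so it starts at byte offset 2 and occupies 2 bytes.
Bytes at offsets 2..3: F3 16.
Little-endian: lowest address holds the least-significant byte.
Reassemble most-significant byte first: 16 F3 → 0x16F3.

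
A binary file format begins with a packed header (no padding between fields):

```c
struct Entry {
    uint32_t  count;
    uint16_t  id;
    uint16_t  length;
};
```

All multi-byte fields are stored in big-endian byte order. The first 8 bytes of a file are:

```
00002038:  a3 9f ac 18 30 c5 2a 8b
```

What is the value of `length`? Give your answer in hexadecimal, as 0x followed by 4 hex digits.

0x2A8B

`length` follows `count` (4 B), `id` (2 B), so it starts at offset 4 + 2 = 6 and occupies 2 bytes.
Bytes at offsets 6..7: 2A 8B.
Big-endian: lowest address holds the most-significant byte.
The bytes are already most-significant first: 0x2A8B.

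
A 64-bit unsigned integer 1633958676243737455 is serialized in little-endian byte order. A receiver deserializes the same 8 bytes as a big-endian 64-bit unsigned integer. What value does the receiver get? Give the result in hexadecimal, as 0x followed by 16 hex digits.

1633958676243737455 in 64-bit hexadecimal is 0x16ACFCC24B2CEB6F.
Stored little-endian, the bytes at ascending addresses are 6F EB 2C 4B C2 FC AC 16.
Read back as big-endian, the last byte is least significant, giving 0x6FEB2C4BC2FCAC16.

0x6FEB2C4BC2FCAC16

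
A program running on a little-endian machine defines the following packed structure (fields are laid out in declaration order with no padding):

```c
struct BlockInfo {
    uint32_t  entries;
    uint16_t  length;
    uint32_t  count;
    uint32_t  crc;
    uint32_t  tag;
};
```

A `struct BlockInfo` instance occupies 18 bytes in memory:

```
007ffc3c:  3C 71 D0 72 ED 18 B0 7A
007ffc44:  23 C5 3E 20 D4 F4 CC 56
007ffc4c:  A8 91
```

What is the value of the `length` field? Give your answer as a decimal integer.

6381

`length` follows `entries` (4 bytes), so it starts at byte offset 4 and occupies 2 bytes.
Bytes at offsets 4..5: ED 18.
In little-endian order the low byte comes first in memory.
Reassemble most-significant byte first: 18 ED → 0x18ED.
0x18ED = 6381.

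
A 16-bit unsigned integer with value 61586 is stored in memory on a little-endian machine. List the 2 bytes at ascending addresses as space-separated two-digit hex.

92 F0

61586 in hexadecimal, padded to 16 bits, is 0xF092.
Split into bytes (most-significant first): F0 92.
Little-endian: lowest address holds the least-significant byte.
So at ascending addresses the bytes are 92 F0.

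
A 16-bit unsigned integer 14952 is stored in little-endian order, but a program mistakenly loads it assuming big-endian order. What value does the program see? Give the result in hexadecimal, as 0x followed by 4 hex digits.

0x683A

14952 in 16-bit hexadecimal is 0x3A68.
Stored little-endian, the bytes at ascending addresses are 68 3A.
Read back as big-endian, the last byte is least significant, giving 0x683A.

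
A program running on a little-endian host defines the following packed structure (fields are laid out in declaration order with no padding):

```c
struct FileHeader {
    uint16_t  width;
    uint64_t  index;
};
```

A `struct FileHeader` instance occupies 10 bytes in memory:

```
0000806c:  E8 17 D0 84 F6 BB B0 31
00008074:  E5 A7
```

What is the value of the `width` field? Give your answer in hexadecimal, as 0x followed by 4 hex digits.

0x17E8

`width` is the first field, at byte offset 0, occupying 2 bytes.
Bytes at offsets 0..1: E8 17.
Little-endian stores the least-significant byte at the lowest address.
Reassemble most-significant byte first: 17 E8 → 0x17E8.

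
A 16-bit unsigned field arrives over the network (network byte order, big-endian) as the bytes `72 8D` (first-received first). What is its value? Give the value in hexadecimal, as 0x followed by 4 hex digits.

0x728D

Big-endian: lowest address holds the most-significant byte.
The bytes are already most-significant first: 0x728D.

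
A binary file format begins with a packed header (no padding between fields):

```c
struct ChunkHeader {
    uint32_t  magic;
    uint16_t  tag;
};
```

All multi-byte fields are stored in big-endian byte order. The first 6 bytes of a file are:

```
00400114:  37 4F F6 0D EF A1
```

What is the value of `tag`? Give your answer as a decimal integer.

`tag` follows `magic` (4 bytes), so it starts at byte offset 4 and occupies 2 bytes.
Bytes at offsets 4..5: EF A1.
Big-endian: lowest address holds the most-significant byte.
The bytes are already most-significant first: 0xEFA1.
0xEFA1 = 61345.

61345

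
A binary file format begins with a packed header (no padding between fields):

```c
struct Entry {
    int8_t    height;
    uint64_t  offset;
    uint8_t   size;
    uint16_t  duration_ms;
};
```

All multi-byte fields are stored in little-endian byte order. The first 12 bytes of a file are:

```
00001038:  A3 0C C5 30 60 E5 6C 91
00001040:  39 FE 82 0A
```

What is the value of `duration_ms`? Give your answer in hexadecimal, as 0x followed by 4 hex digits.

0x0A82

`duration_ms` follows `height` (1 B), `offset` (8 B), `size` (1 B), so it starts at offset 1 + 8 + 1 = 10 and occupies 2 bytes.
Bytes at offsets 10..11: 82 0A.
Little-endian: lowest address holds the least-significant byte.
Reassemble most-significant byte first: 0A 82 → 0x0A82.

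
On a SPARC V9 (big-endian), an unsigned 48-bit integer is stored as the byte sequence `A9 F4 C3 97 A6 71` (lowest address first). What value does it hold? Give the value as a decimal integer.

186868718610033

Big-endian stores the most-significant byte at the lowest address.
The bytes are already most-significant first: 0xA9F4C397A671.
0xA9F4C397A671 = 186868718610033.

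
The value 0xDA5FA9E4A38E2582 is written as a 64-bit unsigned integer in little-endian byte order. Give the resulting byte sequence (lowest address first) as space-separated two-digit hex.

82 25 8E A3 E4 A9 5F DA

Split into bytes (most-significant first): DA 5F A9 E4 A3 8E 25 82.
Little-endian: lowest address holds the least-significant byte.
So at ascending addresses the bytes are 82 25 8E A3 E4 A9 5F DA.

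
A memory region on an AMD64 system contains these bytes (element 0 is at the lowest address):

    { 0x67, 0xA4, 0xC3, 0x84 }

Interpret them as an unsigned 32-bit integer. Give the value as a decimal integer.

2227414119

Little-endian stores the least-significant byte at the lowest address.
Reassemble most-significant byte first: 84 C3 A4 67 → 0x84C3A467.
0x84C3A467 = 2227414119.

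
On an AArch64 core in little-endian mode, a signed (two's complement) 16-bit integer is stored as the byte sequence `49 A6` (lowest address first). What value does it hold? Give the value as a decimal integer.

Little-endian stores the least-significant byte at the lowest address.
Reassemble most-significant byte first: A6 49 → 0xA649.
Top bit is set, so as a signed 16-bit value this is 0xA649 − 2^16 = -22967.

-22967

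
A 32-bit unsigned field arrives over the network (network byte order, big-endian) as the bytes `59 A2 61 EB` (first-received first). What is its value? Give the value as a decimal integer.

1503814123

Big-endian stores the most-significant byte at the lowest address.
The bytes are already most-significant first: 0x59A261EB.
0x59A261EB = 1503814123.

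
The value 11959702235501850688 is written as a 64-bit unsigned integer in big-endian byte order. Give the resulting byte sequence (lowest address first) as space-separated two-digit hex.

A5 F9 65 D1 66 88 70 40

11959702235501850688 in hexadecimal, padded to 64 bits, is 0xA5F965D166887040.
Split into bytes (most-significant first): A5 F9 65 D1 66 88 70 40.
Big-endian: lowest address holds the most-significant byte.
So the memory order matches the most-significant-first order: A5 F9 65 D1 66 88 70 40.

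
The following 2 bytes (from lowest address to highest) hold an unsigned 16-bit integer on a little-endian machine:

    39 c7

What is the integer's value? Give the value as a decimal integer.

In little-endian order the low byte comes first in memory.
Reassemble most-significant byte first: C7 39 → 0xC739.
0xC739 = 51001.

51001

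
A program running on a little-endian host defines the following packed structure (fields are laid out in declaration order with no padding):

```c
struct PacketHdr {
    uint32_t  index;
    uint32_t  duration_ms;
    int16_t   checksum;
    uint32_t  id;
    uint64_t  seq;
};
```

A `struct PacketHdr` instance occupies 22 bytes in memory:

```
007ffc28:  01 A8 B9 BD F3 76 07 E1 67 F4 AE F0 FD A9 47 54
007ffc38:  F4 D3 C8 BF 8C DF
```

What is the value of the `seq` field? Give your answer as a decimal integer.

16108460836467790919

`seq` follows `index` (4 B), `duration_ms` (4 B), `checksum` (2 B), `id` (4 B), so it starts at offset 4 + 4 + 2 + 4 = 14 and occupies 8 bytes.
Bytes at offsets 14..21: 47 54 F4 D3 C8 BF 8C DF.
Little-endian: lowest address holds the least-significant byte.
Reassemble most-significant byte first: DF 8C BF C8 D3 F4 54 47 → 0xDF8CBFC8D3F45447.
0xDF8CBFC8D3F45447 = 16108460836467790919.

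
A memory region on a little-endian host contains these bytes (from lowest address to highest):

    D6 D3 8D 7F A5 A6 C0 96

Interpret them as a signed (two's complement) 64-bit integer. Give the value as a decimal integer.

-7583878542752099370

Little-endian: lowest address holds the least-significant byte.
Reassemble most-significant byte first: 96 C0 A6 A5 7F 8D D3 D6 → 0x96C0A6A57F8DD3D6.
Top bit is set, so as a signed 64-bit value this is 0x96C0A6A57F8DD3D6 − 2^64 = -7583878542752099370.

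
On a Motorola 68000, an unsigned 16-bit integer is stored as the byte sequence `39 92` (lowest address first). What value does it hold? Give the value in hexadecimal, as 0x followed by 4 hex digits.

0x3992

Big-endian stores the most-significant byte at the lowest address.
The bytes are already most-significant first: 0x3992.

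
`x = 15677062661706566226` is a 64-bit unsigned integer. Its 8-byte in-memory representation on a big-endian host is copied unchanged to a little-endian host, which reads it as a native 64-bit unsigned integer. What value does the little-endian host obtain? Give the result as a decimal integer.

5929709228835836121

15677062661706566226 in 64-bit hexadecimal is 0xD9901D6E208F4A52.
Stored big-endian, the bytes at ascending addresses are D9 90 1D 6E 20 8F 4A 52.
Read back as little-endian, the first byte is least significant, giving 0x524A8F206E1D90D9.
0x524A8F206E1D90D9 = 5929709228835836121.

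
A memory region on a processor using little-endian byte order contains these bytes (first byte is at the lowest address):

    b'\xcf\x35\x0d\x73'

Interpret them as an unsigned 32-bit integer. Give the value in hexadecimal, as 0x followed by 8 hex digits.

In little-endian order the low byte comes first in memory.
Reassemble most-significant byte first: 73 0D 35 CF → 0x730D35CF.

0x730D35CF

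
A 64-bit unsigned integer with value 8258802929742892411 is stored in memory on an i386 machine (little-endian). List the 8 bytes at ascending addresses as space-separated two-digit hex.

7B CD 47 F1 81 29 9D 72

8258802929742892411 in hexadecimal, padded to 64 bits, is 0x729D2981F147CD7B.
Split into bytes (most-significant first): 72 9D 29 81 F1 47 CD 7B.
Little-endian: lowest address holds the least-significant byte.
So at ascending addresses the bytes are 7B CD 47 F1 81 29 9D 72.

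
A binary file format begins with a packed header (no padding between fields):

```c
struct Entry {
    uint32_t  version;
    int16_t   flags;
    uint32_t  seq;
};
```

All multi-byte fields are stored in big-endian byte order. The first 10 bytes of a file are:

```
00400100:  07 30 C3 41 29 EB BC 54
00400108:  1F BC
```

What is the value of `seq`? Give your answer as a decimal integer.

`seq` follows `version` (4 B), `flags` (2 B), so it starts at offset 4 + 2 = 6 and occupies 4 bytes.
Bytes at offsets 6..9: BC 54 1F BC.
Big-endian: lowest address holds the most-significant byte.
The bytes are already most-significant first: 0xBC541FBC.
0xBC541FBC = 3159629756.

3159629756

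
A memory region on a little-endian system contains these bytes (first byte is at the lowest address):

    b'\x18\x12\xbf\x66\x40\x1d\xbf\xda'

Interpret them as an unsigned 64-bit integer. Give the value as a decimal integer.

Little-endian: lowest address holds the least-significant byte.
Reassemble most-significant byte first: DA BF 1D 40 66 BF 12 18 → 0xDABF1D4066BF1218.
0xDABF1D4066BF1218 = 15762349383258935832.

15762349383258935832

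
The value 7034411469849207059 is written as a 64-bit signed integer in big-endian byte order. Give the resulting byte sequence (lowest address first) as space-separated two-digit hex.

61 9F 3F F6 40 4B A1 13

7034411469849207059 in hexadecimal, padded to 64 bits, is 0x619F3FF6404BA113.
Split into bytes (most-significant first): 61 9F 3F F6 40 4B A1 13.
In big-endian order the high byte comes first in memory.
So the memory order matches the most-significant-first order: 61 9F 3F F6 40 4B A1 13.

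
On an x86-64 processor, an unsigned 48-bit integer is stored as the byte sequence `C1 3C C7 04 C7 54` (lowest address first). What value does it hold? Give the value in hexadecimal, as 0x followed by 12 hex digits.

0x54C704C73CC1

Little-endian: lowest address holds the least-significant byte.
Reassemble most-significant byte first: 54 C7 04 C7 3C C1 → 0x54C704C73CC1.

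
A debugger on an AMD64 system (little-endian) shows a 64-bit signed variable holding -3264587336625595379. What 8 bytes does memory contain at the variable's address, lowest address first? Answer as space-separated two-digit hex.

Two's complement of -3264587336625595379 in 64 bits: 3264587336625595379 = 0x2D4E24E2D9CEA3F3; invert → 0xD2B1DB1D26315C0C; add 1 → 0xD2B1DB1D26315C0D.
Split into bytes (most-significant first): D2 B1 DB 1D 26 31 5C 0D.
In little-endian order the low byte comes first in memory.
So at ascending addresses the bytes are 0D 5C 31 26 1D DB B1 D2.

0D 5C 31 26 1D DB B1 D2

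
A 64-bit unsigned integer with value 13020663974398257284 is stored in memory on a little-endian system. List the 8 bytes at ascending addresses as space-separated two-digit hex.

84 E8 BB F5 E5 B0 B2 B4

13020663974398257284 in hexadecimal, padded to 64 bits, is 0xB4B2B0E5F5BBE884.
Split into bytes (most-significant first): B4 B2 B0 E5 F5 BB E8 84.
In little-endian order the low byte comes first in memory.
So at ascending addresses the bytes are 84 E8 BB F5 E5 B0 B2 B4.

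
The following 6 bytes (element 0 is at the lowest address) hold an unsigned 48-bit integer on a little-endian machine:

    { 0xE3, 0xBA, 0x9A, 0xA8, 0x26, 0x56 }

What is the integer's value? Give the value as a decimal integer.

94724037458659

Little-endian stores the least-significant byte at the lowest address.
Reassemble most-significant byte first: 56 26 A8 9A BA E3 → 0x5626A89ABAE3.
0x5626A89ABAE3 = 94724037458659.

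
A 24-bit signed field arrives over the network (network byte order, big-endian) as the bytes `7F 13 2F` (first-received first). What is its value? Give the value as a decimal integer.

8327983

In big-endian order the high byte comes first in memory.
The bytes are already most-significant first: 0x7F132F.
0x7F132F = 8327983.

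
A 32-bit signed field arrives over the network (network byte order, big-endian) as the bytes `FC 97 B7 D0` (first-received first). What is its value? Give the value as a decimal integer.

-57165872

Big-endian stores the most-significant byte at the lowest address.
The bytes are already most-significant first: 0xFC97B7D0.
Top bit is set, so as a signed 32-bit value this is 0xFC97B7D0 − 2^32 = -57165872.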